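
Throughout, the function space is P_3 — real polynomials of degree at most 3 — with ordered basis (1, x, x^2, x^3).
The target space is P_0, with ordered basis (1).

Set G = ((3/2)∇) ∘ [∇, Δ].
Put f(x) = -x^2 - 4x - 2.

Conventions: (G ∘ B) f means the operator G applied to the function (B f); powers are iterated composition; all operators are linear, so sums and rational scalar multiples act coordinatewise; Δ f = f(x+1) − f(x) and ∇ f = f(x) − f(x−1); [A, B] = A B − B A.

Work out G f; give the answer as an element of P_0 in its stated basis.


Δ f = -2x - 5
∇ Δ f = -2
∇ f = -2x - 3
Δ ∇ f = -2
[∇, Δ] f = 0
∇ [∇, Δ] f = 0
((3/2)∇) [∇, Δ] f = 0

g(x) = 0


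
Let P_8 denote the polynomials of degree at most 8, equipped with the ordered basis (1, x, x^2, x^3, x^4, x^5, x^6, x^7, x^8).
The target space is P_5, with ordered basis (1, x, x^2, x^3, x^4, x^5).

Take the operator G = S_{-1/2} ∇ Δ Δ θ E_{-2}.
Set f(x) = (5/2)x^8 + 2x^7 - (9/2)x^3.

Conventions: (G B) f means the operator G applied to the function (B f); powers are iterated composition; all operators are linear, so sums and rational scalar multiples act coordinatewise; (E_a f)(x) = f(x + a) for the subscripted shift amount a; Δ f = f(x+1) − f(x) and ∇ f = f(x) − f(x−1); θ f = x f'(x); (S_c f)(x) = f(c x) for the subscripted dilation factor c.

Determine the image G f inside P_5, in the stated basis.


E_{-2} f = (5/2)x^8 - 38x^7 + 252x^6 - 952x^5 + 2240x^4 - (6729/2)x^3 + 3163x^2 - 1718x + 420
θ E_{-2} f = 20x^8 - 266x^7 + 1512x^6 - 4760x^5 + 8960x^4 - (20187/2)x^3 + 6326x^2 - 1718x
Δ (θ E_{-2}) f = 160x^7 - 1302x^6 + 4606x^5 - 9030x^4 + 10290x^3 - (12933/2)x^2 + (3563/2)x - 39/2
Δ Δ (θ E_{-2}) f = 1120x^6 - 4452x^5 + 9100x^4 - 10500x^3 + 6580x^2 - 1845x + 39
∇ (Δ Δ) (θ E_{-2}) f = 6720x^5 - 39060x^4 + 103320x^3 - 147420x^2 + 110040x - 33597
S_{-1/2} ∇ (Δ Δ) (θ E_{-2}) f = -210x^5 - (9765/4)x^4 - 12915x^3 - 36855x^2 - 55020x - 33597

g(x) = -210x^5 - (9765/4)x^4 - 12915x^3 - 36855x^2 - 55020x - 33597


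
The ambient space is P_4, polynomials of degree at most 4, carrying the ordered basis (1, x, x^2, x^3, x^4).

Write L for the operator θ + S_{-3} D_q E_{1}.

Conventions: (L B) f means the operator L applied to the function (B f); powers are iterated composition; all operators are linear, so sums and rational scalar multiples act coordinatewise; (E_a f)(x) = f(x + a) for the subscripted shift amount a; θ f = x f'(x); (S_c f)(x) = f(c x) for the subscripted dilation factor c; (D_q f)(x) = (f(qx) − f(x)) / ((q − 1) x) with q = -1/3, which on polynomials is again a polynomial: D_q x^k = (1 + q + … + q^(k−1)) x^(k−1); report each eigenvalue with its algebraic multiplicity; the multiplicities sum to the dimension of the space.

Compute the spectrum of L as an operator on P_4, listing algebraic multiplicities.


image of 1: 0
image of x: x + 1
image of x^2: 2x^2 - 2x + 2
image of x^3: 3x^3 + 7x^2 - 6x + 3
image of x^4: 4x^4 - 20x^3 + 28x^2 - 12x + 4
the matrix is upper triangular; its diagonal is (0, 1, 2, 3, 4)
for a triangular matrix the eigenvalues are the diagonal entries, with algebraic multiplicity their repetition count

λ = 0 (multiplicity 1), λ = 1 (multiplicity 1), λ = 2 (multiplicity 1), λ = 3 (multiplicity 1), λ = 4 (multiplicity 1)


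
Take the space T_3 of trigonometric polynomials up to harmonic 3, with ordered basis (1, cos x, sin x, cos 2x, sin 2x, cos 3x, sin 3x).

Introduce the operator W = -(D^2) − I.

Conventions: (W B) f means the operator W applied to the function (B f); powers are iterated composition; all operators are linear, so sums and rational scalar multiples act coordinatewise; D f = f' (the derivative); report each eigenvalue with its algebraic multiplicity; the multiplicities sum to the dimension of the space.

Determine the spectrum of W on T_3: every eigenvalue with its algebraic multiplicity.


λ = -1 (multiplicity 1), λ = 0 (multiplicity 2), λ = 3 (multiplicity 2), λ = 8 (multiplicity 2)

image of 1: -1
image of cos x: 0
image of sin x: 0
image of cos 2x: 3cos 2x
image of sin 2x: 3sin 2x
image of cos 3x: 8cos 3x
image of sin 3x: 8sin 3x
the matrix is diagonal; its diagonal is (-1, 0, 0, 3, 3, 8, 8)
for a triangular matrix the eigenvalues are the diagonal entries, with algebraic multiplicity their repetition count


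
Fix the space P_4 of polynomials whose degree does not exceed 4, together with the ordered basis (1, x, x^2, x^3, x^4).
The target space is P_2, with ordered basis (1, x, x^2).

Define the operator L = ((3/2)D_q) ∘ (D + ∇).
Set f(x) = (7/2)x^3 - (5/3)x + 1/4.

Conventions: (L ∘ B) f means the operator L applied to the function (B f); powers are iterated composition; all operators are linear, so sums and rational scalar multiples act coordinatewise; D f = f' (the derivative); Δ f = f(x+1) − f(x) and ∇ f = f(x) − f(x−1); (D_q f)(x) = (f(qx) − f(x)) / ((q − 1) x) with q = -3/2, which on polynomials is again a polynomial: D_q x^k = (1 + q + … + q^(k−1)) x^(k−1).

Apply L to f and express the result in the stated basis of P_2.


D f = (21/2)x^2 - 5/3
∇ f = (21/2)x^2 - (21/2)x + 11/6
(D + ∇) f = 21x^2 - (21/2)x + 1/6
D_q (D + ∇) f = -(21/2)x - 21/2
((3/2)D_q) (D + ∇) f = -(63/4)x - 63/4

the result is g(x) = -(63/4)x - 63/4


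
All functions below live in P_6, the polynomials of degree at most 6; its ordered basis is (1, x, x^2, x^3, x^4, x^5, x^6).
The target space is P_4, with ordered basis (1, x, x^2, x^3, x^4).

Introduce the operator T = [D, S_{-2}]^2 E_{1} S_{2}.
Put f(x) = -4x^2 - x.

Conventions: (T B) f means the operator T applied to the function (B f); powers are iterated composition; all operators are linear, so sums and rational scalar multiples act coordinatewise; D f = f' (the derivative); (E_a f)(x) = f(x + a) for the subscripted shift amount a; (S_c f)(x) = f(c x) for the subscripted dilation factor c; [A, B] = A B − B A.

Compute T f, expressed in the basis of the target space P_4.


S_{2} f = -16x^2 - 2x
E_{1} S_{2} f = -16x^2 - 34x - 18
S_{-2} (E_{1} S_{2}) f = -64x^2 + 68x - 18
D S_{-2} (E_{1} S_{2}) f = -128x + 68
D (E_{1} S_{2}) f = -32x - 34
S_{-2} D (E_{1} S_{2}) f = 64x - 34
[D, S_{-2}] (E_{1} S_{2}) f = -192x + 102
S_{-2} [D, S_{-2}] (E_{1} S_{2}) f = 384x + 102
D S_{-2} [D, S_{-2}] (E_{1} S_{2}) f = 384
D [D, S_{-2}] (E_{1} S_{2}) f = -192
S_{-2} D [D, S_{-2}] (E_{1} S_{2}) f = -192
[D, S_{-2}] [D, S_{-2}] (E_{1} S_{2}) f = 576

the image equals g(x) = 576


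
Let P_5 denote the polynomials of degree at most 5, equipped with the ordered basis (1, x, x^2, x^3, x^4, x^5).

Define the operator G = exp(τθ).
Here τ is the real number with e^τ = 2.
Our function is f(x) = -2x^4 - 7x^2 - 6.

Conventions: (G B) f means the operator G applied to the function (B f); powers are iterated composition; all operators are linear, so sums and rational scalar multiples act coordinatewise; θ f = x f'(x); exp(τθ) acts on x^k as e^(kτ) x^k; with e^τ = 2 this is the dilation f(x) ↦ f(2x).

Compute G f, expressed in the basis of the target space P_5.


exp(τθ) x^k = e^(kτ) x^k; with e^τ = 2 this sends x^k to 2^k x^k
x^2 ↦ 4 x^2
x^4 ↦ 16 x^4
applying this coordinatewise to f: exp(τθ) f = -32x^4 - 28x^2 - 6

g(x) = -32x^4 - 28x^2 - 6


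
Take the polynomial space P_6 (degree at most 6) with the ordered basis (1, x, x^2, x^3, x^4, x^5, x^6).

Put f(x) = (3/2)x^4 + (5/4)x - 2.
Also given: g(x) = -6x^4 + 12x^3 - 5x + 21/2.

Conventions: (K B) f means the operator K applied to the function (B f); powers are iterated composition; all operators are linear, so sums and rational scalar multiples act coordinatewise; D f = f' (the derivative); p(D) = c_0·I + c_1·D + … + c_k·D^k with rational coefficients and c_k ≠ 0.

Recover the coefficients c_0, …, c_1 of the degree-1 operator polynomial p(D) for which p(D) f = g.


p(D) = -4·I + 2·D, i.e. c_0 = -4, c_1 = 2

D^0 f = (3/2)x^4 + (5/4)x - 2
D^1 f = 6x^3 + 5/4
matching coefficients of g against c_0 f + c_1 Df + … from the top degree down determines the c_i
solution: c_0 = -4, c_1 = 2


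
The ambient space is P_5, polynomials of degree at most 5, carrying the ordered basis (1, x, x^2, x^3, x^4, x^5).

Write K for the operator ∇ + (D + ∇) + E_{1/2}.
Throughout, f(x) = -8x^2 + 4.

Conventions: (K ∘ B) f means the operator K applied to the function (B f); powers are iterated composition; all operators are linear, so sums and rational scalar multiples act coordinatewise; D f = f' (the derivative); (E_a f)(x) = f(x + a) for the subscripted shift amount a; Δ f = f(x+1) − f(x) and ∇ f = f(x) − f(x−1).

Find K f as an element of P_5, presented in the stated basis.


g(x) = -8x^2 - 56x + 18

∇ f = -16x + 8
D f = -16x
∇ f = -16x + 8
(D + ∇) f = -32x + 8
E_{1/2} f = -8x^2 - 8x + 2
(∇ + (D + ∇) + E_{1/2}) f = -8x^2 - 56x + 18


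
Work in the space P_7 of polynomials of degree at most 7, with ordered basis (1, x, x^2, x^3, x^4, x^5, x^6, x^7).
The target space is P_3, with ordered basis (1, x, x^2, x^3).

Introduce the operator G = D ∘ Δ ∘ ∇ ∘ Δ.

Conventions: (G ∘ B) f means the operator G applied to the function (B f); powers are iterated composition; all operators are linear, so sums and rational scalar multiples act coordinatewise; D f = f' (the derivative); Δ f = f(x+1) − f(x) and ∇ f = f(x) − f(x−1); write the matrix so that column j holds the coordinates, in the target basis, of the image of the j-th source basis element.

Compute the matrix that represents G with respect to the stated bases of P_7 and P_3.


image of 1: 0
image of x: 0
image of x^2: 0
image of x^3: 0
image of x^4: 24
image of x^5: 120x + 60
image of x^6: 360x^2 + 360x + 180
image of x^7: 840x^3 + 1260x^2 + 1260x + 420
each image's coordinates form column j of the matrix

the matrix is [[0, 0, 0, 0, 24, 60, 180, 420]; [0, 0, 0, 0, 0, 120, 360, 1260]; [0, 0, 0, 0, 0, 0, 360, 1260]; [0, 0, 0, 0, 0, 0, 0, 840]] (rows listed top to bottom)


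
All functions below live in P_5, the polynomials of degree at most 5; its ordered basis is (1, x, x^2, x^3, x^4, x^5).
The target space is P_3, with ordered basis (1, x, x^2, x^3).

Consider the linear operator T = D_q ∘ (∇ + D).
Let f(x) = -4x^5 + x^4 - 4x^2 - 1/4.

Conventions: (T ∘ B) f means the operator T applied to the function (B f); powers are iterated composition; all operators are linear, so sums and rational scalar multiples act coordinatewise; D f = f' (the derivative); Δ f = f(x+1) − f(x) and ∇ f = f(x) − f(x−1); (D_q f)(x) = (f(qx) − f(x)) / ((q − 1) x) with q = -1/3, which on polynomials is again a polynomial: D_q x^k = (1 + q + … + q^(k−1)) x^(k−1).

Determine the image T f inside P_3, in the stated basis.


∇ f = -20x^4 + 44x^3 - 46x^2 + 16x - 1
D f = -20x^4 + 4x^3 - 8x
(∇ + D) f = -40x^4 + 48x^3 - 46x^2 + 8x - 1
D_q (∇ + D) f = -(800/27)x^3 + (112/3)x^2 - (92/3)x + 8

the image equals g(x) = -(800/27)x^3 + (112/3)x^2 - (92/3)x + 8


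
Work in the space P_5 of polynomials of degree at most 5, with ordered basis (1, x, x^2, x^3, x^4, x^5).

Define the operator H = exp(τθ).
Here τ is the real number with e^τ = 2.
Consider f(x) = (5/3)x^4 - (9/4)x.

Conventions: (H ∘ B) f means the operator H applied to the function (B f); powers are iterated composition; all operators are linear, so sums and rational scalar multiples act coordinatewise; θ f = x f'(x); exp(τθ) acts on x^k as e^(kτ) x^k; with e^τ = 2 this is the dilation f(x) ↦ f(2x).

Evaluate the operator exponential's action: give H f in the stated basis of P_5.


the result is g(x) = (80/3)x^4 - (9/2)x

exp(τθ) x^k = e^(kτ) x^k; with e^τ = 2 this sends x^k to 2^k x^k
x ↦ 2 x
x^4 ↦ 16 x^4
applying this coordinatewise to f: exp(τθ) f = (80/3)x^4 - (9/2)x


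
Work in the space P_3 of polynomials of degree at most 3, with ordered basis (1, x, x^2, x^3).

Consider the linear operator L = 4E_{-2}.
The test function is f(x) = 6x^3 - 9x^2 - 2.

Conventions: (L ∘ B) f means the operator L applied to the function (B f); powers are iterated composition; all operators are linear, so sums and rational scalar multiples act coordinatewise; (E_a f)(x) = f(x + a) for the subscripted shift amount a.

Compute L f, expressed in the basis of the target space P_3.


E_{-2} f = 6x^3 - 45x^2 + 108x - 86
(4E_{-2}) f = 24x^3 - 180x^2 + 432x - 344

g(x) = 24x^3 - 180x^2 + 432x - 344


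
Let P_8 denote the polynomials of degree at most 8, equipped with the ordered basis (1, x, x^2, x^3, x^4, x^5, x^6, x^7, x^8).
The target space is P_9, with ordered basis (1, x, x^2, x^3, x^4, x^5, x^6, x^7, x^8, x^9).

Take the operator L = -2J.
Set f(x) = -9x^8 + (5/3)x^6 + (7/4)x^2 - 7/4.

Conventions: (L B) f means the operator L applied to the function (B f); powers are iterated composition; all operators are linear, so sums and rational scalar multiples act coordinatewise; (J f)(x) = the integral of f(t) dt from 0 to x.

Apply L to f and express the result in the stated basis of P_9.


the image equals g(x) = 2x^9 - (10/21)x^7 - (7/6)x^3 + (7/2)x

J f = -x^9 + (5/21)x^7 + (7/12)x^3 - (7/4)x
(-2J) f = 2x^9 - (10/21)x^7 - (7/6)x^3 + (7/2)x


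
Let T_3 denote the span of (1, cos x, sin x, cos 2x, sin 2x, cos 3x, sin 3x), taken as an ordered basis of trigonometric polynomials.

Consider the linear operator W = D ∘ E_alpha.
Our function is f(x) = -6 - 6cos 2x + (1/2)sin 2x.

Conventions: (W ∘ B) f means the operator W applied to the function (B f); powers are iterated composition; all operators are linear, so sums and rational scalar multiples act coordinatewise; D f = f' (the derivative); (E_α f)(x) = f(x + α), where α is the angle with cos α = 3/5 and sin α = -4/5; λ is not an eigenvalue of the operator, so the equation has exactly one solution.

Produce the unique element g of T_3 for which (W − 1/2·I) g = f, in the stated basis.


the result is g(x) = 12 - (824/233)cos 2x + (407/233)sin 2x

write g with unknown coordinates in the stated basis and equate coefficients in (W − 1/2·I) g = f
solving from the highest basis element down gives g = 12 - (824/233)cos 2x + (407/233)sin 2x
check: W g = -(1810/233)cos 2x + (320/233)sin 2x
so W g − 1/2·g = -6 - 6cos 2x + (1/2)sin 2x = f ✓


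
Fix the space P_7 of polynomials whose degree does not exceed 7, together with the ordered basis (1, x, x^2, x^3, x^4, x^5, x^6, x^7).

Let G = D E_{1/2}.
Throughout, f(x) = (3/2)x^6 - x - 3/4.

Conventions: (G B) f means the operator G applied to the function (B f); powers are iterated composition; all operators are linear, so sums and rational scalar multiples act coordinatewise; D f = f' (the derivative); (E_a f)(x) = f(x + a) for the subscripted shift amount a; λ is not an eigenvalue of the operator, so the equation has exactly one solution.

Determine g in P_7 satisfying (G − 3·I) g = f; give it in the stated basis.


write g with unknown coordinates in the stated basis and equate coefficients in (G − 3·I) g = f
solving from the highest basis element down gives g = -(1/2)x^6 - x^5 - (25/6)x^4 - (205/18)x^3 - (845/36)x^2 - (13831/432)x - 56825/2592
check: G g = -3x^5 - (25/2)x^4 - (205/6)x^3 - (845/12)x^2 - (13975/144)x - 57473/864
so G g − 3·g = (3/2)x^6 - x - 3/4 = f ✓

the image equals g(x) = -(1/2)x^6 - x^5 - (25/6)x^4 - (205/18)x^3 - (845/36)x^2 - (13831/432)x - 56825/2592


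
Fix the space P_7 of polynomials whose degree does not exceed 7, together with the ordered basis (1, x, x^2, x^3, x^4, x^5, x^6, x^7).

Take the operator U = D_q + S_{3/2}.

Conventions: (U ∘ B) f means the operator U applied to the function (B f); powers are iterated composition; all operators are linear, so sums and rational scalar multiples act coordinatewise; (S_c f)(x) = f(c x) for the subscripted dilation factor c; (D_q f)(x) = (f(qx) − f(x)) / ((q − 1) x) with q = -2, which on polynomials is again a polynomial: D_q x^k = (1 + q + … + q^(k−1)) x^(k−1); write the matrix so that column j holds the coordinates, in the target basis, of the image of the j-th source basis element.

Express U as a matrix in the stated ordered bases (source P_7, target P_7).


the matrix is [[1, 1, 0, 0, 0, 0, 0, 0]; [0, 3/2, -1, 0, 0, 0, 0, 0]; [0, 0, 9/4, 3, 0, 0, 0, 0]; [0, 0, 0, 27/8, -5, 0, 0, 0]; [0, 0, 0, 0, 81/16, 11, 0, 0]; [0, 0, 0, 0, 0, 243/32, -21, 0]; [0, 0, 0, 0, 0, 0, 729/64, 43]; [0, 0, 0, 0, 0, 0, 0, 2187/128]] (rows listed top to bottom)

image of 1: 1
image of x: (3/2)x + 1
image of x^2: (9/4)x^2 - x
image of x^3: (27/8)x^3 + 3x^2
image of x^4: (81/16)x^4 - 5x^3
image of x^5: (243/32)x^5 + 11x^4
image of x^6: (729/64)x^6 - 21x^5
image of x^7: (2187/128)x^7 + 43x^6
each image's coordinates form column j of the matrix


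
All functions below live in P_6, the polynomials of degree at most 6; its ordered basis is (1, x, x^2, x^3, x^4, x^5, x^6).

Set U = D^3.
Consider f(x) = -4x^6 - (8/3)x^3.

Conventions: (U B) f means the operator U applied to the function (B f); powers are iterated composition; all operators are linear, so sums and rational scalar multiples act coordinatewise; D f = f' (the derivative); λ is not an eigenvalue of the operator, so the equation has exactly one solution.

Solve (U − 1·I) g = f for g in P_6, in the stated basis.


write g with unknown coordinates in the stated basis and equate coefficients in (U − 1·I) g = f
solving from the highest basis element down gives g = 4x^6 + (1448/3)x^3 + 2896
check: U g = 480x^3 + 2896
so U g − 1·g = -4x^6 - (8/3)x^3 = f ✓

the result is g(x) = 4x^6 + (1448/3)x^3 + 2896


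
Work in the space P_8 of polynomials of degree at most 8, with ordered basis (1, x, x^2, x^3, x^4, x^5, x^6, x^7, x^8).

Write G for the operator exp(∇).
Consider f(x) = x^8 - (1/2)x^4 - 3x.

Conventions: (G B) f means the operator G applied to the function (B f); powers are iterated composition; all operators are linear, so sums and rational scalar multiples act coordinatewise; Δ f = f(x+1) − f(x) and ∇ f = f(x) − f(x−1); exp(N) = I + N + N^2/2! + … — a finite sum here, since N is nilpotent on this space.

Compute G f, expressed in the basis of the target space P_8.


the image equals g(x) = x^8 + 8x^7 - 56x^5 + (139/2)x^4 + 110x^3 - 252x^2 + 71x + 93/2

order-1 term: 8x^7 - 28x^6 + 56x^5 - 70x^4 + 54x^3 - 25x^2 + 6x - 7/2
order-2 term: 28x^6 - 168x^5 + 490x^4 - 840x^3 + 865x^2 - 498x + 247/2
order-3 term: 56x^5 - 420x^4 + 1400x^3 - 2520x^2 + 2406x - 963
order-4 term: 70x^4 - 560x^3 + 1820x^2 - 2800x + 3401/2
order-5 term: 56x^3 - 420x^2 + 1120x - 1050
order-6 term: 28x^2 - 168x + 266
order-7 term: 8x - 28
order-8 term: 1
the series for exp(∇) f terminates at order 8
exp(∇) f = x^8 + 8x^7 - 56x^5 + (139/2)x^4 + 110x^3 - 252x^2 + 71x + 93/2


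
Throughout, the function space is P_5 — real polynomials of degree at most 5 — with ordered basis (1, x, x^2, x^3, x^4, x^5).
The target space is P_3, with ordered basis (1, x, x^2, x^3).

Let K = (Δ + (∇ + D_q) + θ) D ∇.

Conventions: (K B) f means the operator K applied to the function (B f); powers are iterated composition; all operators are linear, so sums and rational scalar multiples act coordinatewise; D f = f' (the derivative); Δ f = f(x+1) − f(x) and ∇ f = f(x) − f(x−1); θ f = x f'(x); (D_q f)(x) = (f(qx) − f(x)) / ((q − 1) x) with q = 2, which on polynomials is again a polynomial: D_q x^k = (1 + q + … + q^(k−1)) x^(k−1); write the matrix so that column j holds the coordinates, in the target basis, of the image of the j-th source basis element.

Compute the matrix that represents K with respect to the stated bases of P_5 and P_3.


the matrix is [[0, 0, 0, 18, -36, 100]; [0, 0, 0, 6, 72, -190]; [0, 0, 0, 0, 24, 200]; [0, 0, 0, 0, 0, 60]] (rows listed top to bottom)

image of 1: 0
image of x: 0
image of x^2: 0
image of x^3: 6x + 18
image of x^4: 24x^2 + 72x - 36
image of x^5: 60x^3 + 200x^2 - 190x + 100
each image's coordinates form column j of the matrix


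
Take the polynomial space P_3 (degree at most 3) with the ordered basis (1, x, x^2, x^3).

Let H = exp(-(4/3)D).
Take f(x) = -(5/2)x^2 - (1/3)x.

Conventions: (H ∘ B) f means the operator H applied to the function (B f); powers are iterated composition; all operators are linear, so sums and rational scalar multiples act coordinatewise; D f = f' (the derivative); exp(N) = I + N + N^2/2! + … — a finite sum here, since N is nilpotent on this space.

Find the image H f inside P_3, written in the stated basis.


the result is g(x) = -(5/2)x^2 + (19/3)x - 4

order-1 term: (20/3)x + 4/9
order-2 term: -40/9
the series for exp(-(4/3)D) f terminates at order 2
exp(-(4/3)D) f = -(5/2)x^2 + (19/3)x - 4


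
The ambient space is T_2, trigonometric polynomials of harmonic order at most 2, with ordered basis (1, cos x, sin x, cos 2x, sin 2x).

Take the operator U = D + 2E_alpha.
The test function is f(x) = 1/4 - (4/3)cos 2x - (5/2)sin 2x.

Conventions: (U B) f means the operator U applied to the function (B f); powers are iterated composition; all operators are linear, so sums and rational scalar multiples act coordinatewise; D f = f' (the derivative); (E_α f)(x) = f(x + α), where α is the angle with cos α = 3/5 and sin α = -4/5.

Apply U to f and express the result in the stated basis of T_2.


D f = -5cos 2x + (8/3)sin 2x
E_alpha f = 1/4 + (208/75)cos 2x - (29/50)sin 2x
(2E_alpha) f = 1/2 + (416/75)cos 2x - (29/25)sin 2x
(D + 2E_alpha) f = 1/2 + (41/75)cos 2x + (113/75)sin 2x

the image equals g(x) = 1/2 + (41/75)cos 2x + (113/75)sin 2x


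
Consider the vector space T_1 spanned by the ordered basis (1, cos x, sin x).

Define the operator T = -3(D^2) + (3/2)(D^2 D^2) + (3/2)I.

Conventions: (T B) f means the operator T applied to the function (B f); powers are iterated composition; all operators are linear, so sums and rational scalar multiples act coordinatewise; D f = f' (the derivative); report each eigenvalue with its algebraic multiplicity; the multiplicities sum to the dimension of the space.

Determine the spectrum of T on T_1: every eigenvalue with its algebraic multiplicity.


image of 1: 3/2
image of cos x: 6cos x
image of sin x: 6sin x
the matrix is diagonal; its diagonal is (3/2, 6, 6)
for a triangular matrix the eigenvalues are the diagonal entries, with algebraic multiplicity their repetition count

λ = 3/2 (multiplicity 1), λ = 6 (multiplicity 2)


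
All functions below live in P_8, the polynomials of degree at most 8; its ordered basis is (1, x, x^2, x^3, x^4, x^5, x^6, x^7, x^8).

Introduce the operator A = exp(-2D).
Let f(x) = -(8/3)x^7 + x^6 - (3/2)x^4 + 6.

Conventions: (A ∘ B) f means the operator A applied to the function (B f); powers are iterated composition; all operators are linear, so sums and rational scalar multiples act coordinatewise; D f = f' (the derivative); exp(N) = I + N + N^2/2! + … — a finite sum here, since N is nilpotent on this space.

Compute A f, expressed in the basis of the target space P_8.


the result is g(x) = -(8/3)x^7 + (115/3)x^6 - 236x^5 + (4831/6)x^4 - (4924/3)x^3 + 1996x^2 - (4016/3)x + 1162/3

order-1 term: (112/3)x^6 - 12x^5 + 12x^3
order-2 term: -224x^5 + 60x^4 - 36x^2
order-3 term: (2240/3)x^4 - 160x^3 + 48x
order-4 term: -(4480/3)x^3 + 240x^2 - 24
order-5 term: 1792x^2 - 192x
order-6 term: -(3584/3)x + 64
order-7 term: 1024/3
the series for exp(-2D) f terminates at order 7
exp(-2D) f = -(8/3)x^7 + (115/3)x^6 - 236x^5 + (4831/6)x^4 - (4924/3)x^3 + 1996x^2 - (4016/3)x + 1162/3


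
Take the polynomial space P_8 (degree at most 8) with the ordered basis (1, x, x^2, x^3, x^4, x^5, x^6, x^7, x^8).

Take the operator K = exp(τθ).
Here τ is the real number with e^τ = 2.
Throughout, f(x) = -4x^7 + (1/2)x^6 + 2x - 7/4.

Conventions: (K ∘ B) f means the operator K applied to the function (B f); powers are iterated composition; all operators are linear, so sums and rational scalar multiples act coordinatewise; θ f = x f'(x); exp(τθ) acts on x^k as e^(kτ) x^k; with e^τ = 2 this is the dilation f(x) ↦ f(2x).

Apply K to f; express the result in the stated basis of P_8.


exp(τθ) x^k = e^(kτ) x^k; with e^τ = 2 this sends x^k to 2^k x^k
x ↦ 2 x
x^6 ↦ 64 x^6
x^7 ↦ 128 x^7
applying this coordinatewise to f: exp(τθ) f = -512x^7 + 32x^6 + 4x - 7/4

g(x) = -512x^7 + 32x^6 + 4x - 7/4


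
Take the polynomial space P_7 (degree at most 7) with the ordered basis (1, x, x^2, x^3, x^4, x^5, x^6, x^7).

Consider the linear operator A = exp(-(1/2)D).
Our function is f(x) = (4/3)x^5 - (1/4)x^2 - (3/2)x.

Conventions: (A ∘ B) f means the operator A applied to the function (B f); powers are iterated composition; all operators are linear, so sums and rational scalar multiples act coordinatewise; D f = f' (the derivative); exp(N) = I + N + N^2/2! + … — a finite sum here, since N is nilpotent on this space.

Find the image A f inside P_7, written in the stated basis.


order-1 term: -(10/3)x^4 + (1/4)x + 3/4
order-2 term: (10/3)x^3 - 1/16
order-3 term: -(5/3)x^2
order-4 term: (5/12)x
order-5 term: -1/24
the series for exp(-(1/2)D) f terminates at order 5
exp(-(1/2)D) f = (4/3)x^5 - (10/3)x^4 + (10/3)x^3 - (23/12)x^2 - (5/6)x + 31/48

g(x) = (4/3)x^5 - (10/3)x^4 + (10/3)x^3 - (23/12)x^2 - (5/6)x + 31/48


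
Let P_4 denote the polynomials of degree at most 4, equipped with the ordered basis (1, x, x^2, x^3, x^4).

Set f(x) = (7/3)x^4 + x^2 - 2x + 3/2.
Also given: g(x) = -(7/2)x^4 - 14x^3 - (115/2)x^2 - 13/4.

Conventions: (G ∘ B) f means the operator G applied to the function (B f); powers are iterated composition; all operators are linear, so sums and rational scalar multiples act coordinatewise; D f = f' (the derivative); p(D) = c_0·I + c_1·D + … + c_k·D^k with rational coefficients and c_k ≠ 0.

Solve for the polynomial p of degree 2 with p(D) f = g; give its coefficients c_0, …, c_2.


D^0 f = (7/3)x^4 + x^2 - 2x + 3/2
D^1 f = (28/3)x^3 + 2x - 2
D^2 f = 28x^2 + 2
matching coefficients of g against c_0 f + c_1 Df + … from the top degree down determines the c_i
solution: c_0 = -3/2, c_1 = -3/2, c_2 = -2

c_0 = -3/2, c_1 = -3/2, c_2 = -2


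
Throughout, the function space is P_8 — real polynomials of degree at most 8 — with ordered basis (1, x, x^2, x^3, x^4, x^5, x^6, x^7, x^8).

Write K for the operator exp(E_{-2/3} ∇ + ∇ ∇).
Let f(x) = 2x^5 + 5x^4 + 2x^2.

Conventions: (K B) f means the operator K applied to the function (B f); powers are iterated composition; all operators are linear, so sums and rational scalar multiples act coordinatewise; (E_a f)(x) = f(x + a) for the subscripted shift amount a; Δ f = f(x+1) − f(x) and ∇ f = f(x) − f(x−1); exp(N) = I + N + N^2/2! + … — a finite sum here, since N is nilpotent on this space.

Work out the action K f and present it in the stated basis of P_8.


the result is g(x) = 2x^5 + 15x^4 + (100/3)x^3 - (34/3)x^2 - (1022/27)x + 307/81

order-1 term: 10x^4 + (40/3)x^3 - (130/3)x^2 + (958/27)x - 227/81
order-2 term: 20x^3 + 10x^2 - (250/3)x + 1249/27
order-3 term: 20x^2 - 40
order-4 term: 10x - 5/3
order-5 term: 2
the series for exp(E_{-2/3} ∇ + ∇ ∇) f terminates at order 5
exp(E_{-2/3} ∇ + ∇ ∇) f = 2x^5 + 15x^4 + (100/3)x^3 - (34/3)x^2 - (1022/27)x + 307/81


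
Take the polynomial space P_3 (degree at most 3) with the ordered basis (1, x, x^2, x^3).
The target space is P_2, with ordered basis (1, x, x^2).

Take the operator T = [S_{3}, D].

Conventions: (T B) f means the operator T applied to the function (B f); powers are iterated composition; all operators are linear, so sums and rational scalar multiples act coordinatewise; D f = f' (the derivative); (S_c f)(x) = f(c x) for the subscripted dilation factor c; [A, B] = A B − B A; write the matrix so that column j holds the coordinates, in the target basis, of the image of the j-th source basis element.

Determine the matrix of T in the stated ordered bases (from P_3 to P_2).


the matrix is [[0, -2, 0, 0]; [0, 0, -12, 0]; [0, 0, 0, -54]] (rows listed top to bottom)

image of 1: 0
image of x: -2
image of x^2: -12x
image of x^3: -54x^2
each image's coordinates form column j of the matrix


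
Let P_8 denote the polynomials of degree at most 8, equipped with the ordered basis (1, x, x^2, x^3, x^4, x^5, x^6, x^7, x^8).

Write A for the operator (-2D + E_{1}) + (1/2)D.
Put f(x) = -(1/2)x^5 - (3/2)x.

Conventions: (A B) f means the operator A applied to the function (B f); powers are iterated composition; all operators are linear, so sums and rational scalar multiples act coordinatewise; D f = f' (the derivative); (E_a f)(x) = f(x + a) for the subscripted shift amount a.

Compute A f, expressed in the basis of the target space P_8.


D f = -(5/2)x^4 - 3/2
(-2D) f = 5x^4 + 3
E_{1} f = -(1/2)x^5 - (5/2)x^4 - 5x^3 - 5x^2 - 4x - 2
(-2D + E_{1}) f = -(1/2)x^5 + (5/2)x^4 - 5x^3 - 5x^2 - 4x + 1
D f = -(5/2)x^4 - 3/2
((1/2)D) f = -(5/4)x^4 - 3/4
((-2D + E_{1}) + (1/2)D) f = -(1/2)x^5 + (5/4)x^4 - 5x^3 - 5x^2 - 4x + 1/4

the image equals g(x) = -(1/2)x^5 + (5/4)x^4 - 5x^3 - 5x^2 - 4x + 1/4


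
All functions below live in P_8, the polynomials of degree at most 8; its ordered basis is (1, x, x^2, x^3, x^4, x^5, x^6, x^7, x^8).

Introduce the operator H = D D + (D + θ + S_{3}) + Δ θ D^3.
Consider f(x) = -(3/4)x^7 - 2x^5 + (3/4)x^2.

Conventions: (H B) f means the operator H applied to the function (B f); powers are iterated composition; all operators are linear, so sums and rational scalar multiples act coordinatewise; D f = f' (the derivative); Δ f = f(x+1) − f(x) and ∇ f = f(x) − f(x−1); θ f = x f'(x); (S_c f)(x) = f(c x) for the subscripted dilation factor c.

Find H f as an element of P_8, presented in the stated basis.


the image equals g(x) = -(3291/2)x^7 - (21/4)x^6 - (1055/2)x^5 - 10x^4 - 2560x^3 - (15087/4)x^2 - (5997/2)x - 1737/2

D f = -(21/4)x^6 - 10x^4 + (3/2)x
D D f = -(63/2)x^5 - 40x^3 + 3/2
D f = -(21/4)x^6 - 10x^4 + (3/2)x
θ f = -(21/4)x^7 - 10x^5 + (3/2)x^2
S_{3} f = -(6561/4)x^7 - 486x^5 + (27/4)x^2
(D + θ + S_{3}) f = -(3291/2)x^7 - (21/4)x^6 - 496x^5 - 10x^4 + (33/4)x^2 + (3/2)x
D f = -(21/4)x^6 - 10x^4 + (3/2)x
D D f = -(63/2)x^5 - 40x^3 + 3/2
D D D f = -(315/2)x^4 - 120x^2
θ D^3 f = -630x^4 - 240x^2
Δ θ D^3 f = -2520x^3 - 3780x^2 - 3000x - 870
(D D + (D + θ + S_{3}) + Δ θ D^3) f = -(3291/2)x^7 - (21/4)x^6 - (1055/2)x^5 - 10x^4 - 2560x^3 - (15087/4)x^2 - (5997/2)x - 1737/2


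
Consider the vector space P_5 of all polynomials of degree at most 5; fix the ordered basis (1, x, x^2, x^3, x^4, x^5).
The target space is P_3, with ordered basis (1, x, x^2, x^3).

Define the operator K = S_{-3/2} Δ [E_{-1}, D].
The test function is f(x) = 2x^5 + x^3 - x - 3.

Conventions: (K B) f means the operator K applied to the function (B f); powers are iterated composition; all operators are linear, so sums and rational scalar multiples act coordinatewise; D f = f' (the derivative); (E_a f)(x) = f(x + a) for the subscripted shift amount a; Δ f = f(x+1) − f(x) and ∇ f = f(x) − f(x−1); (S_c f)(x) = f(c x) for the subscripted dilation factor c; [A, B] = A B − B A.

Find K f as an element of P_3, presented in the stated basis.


D f = 10x^4 + 3x^2 - 1
E_{-1} D f = 10x^4 - 40x^3 + 63x^2 - 46x + 12
E_{-1} f = 2x^5 - 10x^4 + 21x^3 - 23x^2 + 12x - 5
D E_{-1} f = 10x^4 - 40x^3 + 63x^2 - 46x + 12
[E_{-1}, D] f = 0
Δ [E_{-1}, D] f = 0
S_{-3/2} Δ [E_{-1}, D] f = 0

g(x) = 0


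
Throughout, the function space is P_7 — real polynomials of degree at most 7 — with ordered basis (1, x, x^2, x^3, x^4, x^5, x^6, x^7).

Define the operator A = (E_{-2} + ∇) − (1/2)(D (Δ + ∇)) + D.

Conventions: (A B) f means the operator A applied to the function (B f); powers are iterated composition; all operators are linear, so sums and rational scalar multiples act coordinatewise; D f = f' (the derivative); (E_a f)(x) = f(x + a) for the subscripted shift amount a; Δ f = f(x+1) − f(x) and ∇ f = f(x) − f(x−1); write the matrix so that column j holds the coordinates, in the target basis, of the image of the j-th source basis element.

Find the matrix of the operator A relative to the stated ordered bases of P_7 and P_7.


image of 1: 1
image of x: x
image of x^2: x^2 + 1
image of x^3: x^3 + 3x - 7
image of x^4: x^4 + 6x^2 - 28x + 11
image of x^5: x^5 + 10x^3 - 70x^2 + 55x - 31
image of x^6: x^6 + 15x^4 - 140x^3 + 165x^2 - 186x + 57
image of x^7: x^7 + 21x^5 - 245x^4 + 385x^3 - 651x^2 + 399x - 127
each image's coordinates form column j of the matrix

the matrix is [[1, 0, 1, -7, 11, -31, 57, -127]; [0, 1, 0, 3, -28, 55, -186, 399]; [0, 0, 1, 0, 6, -70, 165, -651]; [0, 0, 0, 1, 0, 10, -140, 385]; [0, 0, 0, 0, 1, 0, 15, -245]; [0, 0, 0, 0, 0, 1, 0, 21]; [0, 0, 0, 0, 0, 0, 1, 0]; [0, 0, 0, 0, 0, 0, 0, 1]] (rows listed top to bottom)


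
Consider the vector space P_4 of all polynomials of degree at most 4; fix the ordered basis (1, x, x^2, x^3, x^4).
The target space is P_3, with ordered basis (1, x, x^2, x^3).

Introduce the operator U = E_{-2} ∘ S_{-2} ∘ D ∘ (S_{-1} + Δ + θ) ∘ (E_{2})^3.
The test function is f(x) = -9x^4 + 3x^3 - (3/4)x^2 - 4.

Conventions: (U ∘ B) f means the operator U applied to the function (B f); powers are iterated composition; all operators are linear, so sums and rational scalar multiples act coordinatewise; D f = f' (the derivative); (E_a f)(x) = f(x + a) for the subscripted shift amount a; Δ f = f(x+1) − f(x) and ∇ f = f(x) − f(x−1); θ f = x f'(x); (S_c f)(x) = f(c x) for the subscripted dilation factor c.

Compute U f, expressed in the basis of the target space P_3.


E_{2} f = -9x^4 - 69x^3 - (795/4)x^2 - 255x - 127
E_{2} E_{2} f = -9x^4 - 141x^3 - (3315/4)x^2 - 2166x - 2128
E_{2} E_{2} E_{2} f = -9x^4 - 213x^3 - (7563/4)x^2 - 7461x - 11047
S_{-1} (E_{2})^3 f = -9x^4 + 213x^3 - (7563/4)x^2 + 7461x - 11047
Δ (E_{2})^3 f = -36x^3 - 693x^2 - (8913/2)x - 38295/4
θ (E_{2})^3 f = -36x^4 - 639x^3 - (7563/2)x^2 - 7461x
(S_{-1} + Δ + θ) (E_{2})^3 f = -45x^4 - 462x^3 - (25461/4)x^2 - (8913/2)x - 82483/4
D (S_{-1} + Δ + θ) (E_{2})^3 f = -180x^3 - 1386x^2 - (25461/2)x - 8913/2
S_{-2} D (S_{-1} + Δ + θ) (E_{2})^3 f = 1440x^3 - 5544x^2 + 25461x - 8913/2
E_{-2} (S_{-2} ∘ D ∘ (S_{-1} + Δ + θ) ∘ (E_{2})^3) f = 1440x^3 - 14184x^2 + 64917x - 178149/2

the result is g(x) = 1440x^3 - 14184x^2 + 64917x - 178149/2


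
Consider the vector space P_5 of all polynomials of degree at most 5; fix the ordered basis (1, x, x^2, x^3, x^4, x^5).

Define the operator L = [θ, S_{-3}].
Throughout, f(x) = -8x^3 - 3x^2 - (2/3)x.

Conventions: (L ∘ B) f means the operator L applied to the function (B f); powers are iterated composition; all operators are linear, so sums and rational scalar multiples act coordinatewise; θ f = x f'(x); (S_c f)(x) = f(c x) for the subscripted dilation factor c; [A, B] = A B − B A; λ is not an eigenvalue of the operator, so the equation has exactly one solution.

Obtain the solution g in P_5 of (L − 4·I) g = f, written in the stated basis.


write g with unknown coordinates in the stated basis and equate coefficients in (L − 4·I) g = f
solving from the highest basis element down gives g = 2x^3 + (3/4)x^2 + (1/6)x
check: L g = 0
so L g − 4·g = -8x^3 - 3x^2 - (2/3)x = f ✓

the image equals g(x) = 2x^3 + (3/4)x^2 + (1/6)x


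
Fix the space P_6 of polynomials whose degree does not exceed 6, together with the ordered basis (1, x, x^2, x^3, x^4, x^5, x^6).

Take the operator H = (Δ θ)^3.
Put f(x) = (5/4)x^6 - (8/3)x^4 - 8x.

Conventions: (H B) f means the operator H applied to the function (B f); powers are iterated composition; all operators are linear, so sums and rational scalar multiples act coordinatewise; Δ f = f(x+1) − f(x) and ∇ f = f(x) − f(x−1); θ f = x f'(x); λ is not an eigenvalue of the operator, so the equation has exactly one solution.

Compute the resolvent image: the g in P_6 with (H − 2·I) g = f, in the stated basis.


the image equals g(x) = -(5/8)x^6 + (4/3)x^4 - 4500x^3 - (31725/2)x^2 - (39049/2)x - 356567/4

write g with unknown coordinates in the stated basis and equate coefficients in (H − 2·I) g = f
solving from the highest basis element down gives g = -(5/8)x^6 + (4/3)x^4 - 4500x^3 - (31725/2)x^2 - (39049/2)x - 356567/4
check: H g = -9000x^3 - 31725x^2 - 39057x - 356567/2
so H g − 2·g = (5/4)x^6 - (8/3)x^4 - 8x = f ✓


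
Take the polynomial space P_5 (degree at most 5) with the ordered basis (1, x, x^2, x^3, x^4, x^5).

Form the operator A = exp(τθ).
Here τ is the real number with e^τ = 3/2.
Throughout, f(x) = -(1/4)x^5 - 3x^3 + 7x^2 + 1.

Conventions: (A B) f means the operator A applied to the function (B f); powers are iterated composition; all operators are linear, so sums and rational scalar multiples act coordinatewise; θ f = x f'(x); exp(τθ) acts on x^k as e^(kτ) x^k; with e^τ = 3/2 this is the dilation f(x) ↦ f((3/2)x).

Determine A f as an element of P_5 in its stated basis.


g(x) = -(243/128)x^5 - (81/8)x^3 + (63/4)x^2 + 1

exp(τθ) x^k = e^(kτ) x^k; with e^τ = 3/2 this sends x^k to (3/2)^k x^k
x^2 ↦ 9/4 x^2
x^3 ↦ 27/8 x^3
x^5 ↦ 243/32 x^5
applying this coordinatewise to f: exp(τθ) f = -(243/128)x^5 - (81/8)x^3 + (63/4)x^2 + 1


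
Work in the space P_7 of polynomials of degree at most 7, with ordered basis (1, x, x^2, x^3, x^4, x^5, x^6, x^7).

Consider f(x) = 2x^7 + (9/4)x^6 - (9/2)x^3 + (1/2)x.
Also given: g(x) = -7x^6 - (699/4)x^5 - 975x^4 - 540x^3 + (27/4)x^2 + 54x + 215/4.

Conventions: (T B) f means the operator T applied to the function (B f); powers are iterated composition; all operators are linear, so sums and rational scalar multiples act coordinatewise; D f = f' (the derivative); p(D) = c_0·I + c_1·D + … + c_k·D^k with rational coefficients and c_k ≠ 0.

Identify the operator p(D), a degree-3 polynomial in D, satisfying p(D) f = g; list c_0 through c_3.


p(D) = -(1/2)·D − 2·D^2 − 2·D^3, i.e. c_0 = 0, c_1 = -1/2, c_2 = -2, c_3 = -2

D^0 f = 2x^7 + (9/4)x^6 - (9/2)x^3 + (1/2)x
D^1 f = 14x^6 + (27/2)x^5 - (27/2)x^2 + 1/2
D^2 f = 84x^5 + (135/2)x^4 - 27x
D^3 f = 420x^4 + 270x^3 - 27
matching coefficients of g against c_0 f + c_1 Df + … from the top degree down determines the c_i
solution: c_0 = 0, c_1 = -1/2, c_2 = -2, c_3 = -2


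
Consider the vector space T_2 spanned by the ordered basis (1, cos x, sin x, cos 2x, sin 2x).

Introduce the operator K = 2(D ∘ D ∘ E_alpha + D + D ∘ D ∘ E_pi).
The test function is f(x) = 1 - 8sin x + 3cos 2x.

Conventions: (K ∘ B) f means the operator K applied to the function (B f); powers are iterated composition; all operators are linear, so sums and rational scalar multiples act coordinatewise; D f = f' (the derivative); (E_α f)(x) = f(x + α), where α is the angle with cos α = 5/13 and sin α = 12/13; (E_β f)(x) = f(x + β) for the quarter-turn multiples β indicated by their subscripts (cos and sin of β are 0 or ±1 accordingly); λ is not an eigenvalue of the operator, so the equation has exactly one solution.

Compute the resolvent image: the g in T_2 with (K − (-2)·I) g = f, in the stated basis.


the image equals g(x) = 1/2 + (2/17)cos x - (42/17)sin x - (93/250)cos 2x - (213/125)sin 2x

write g with unknown coordinates in the stated basis and equate coefficients in (K − (-2)·I) g = f
solving from the highest basis element down gives g = 1/2 + (2/17)cos x - (42/17)sin x - (93/250)cos 2x - (213/125)sin 2x
check: K g = -(4/17)cos x - (52/17)sin x + (468/125)cos 2x + (426/125)sin 2x
so K g − (-2)·g = 1 - 8sin x + 3cos 2x = f ✓


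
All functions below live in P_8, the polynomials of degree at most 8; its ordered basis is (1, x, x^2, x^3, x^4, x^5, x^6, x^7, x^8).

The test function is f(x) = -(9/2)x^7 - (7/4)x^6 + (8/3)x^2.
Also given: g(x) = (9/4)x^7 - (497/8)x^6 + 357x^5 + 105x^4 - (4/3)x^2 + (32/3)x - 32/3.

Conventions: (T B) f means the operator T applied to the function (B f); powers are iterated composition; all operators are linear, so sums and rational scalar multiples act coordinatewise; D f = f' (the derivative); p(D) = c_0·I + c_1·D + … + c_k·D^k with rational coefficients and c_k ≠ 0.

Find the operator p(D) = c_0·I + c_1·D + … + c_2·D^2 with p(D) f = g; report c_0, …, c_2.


c_0 = -1/2, c_1 = 2, c_2 = -2

D^0 f = -(9/2)x^7 - (7/4)x^6 + (8/3)x^2
D^1 f = -(63/2)x^6 - (21/2)x^5 + (16/3)x
D^2 f = -189x^5 - (105/2)x^4 + 16/3
matching coefficients of g against c_0 f + c_1 Df + … from the top degree down determines the c_i
solution: c_0 = -1/2, c_1 = 2, c_2 = -2
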